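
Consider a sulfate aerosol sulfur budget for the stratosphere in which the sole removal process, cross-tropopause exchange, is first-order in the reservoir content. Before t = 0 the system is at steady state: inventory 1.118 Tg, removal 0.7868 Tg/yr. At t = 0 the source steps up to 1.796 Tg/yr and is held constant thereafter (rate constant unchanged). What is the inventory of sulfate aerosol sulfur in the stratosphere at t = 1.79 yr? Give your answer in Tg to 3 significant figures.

2.15 Tg

τ = M₀/F₀ = 1.118/0.7868 = 1.421 yr; rate constant k = 1/τ.
New steady state M_∞ = F₁/k = F₁·τ = 1.796 × 1.421 = 2.5520 Tg.
M(t) = M_∞ + (M₀ − M_∞)·e^(−t/τ); t/τ = 1.79/1.421 = 1.260, so e^(−t/τ) = 0.2837.
M(t) = 2.5520 − 1.434 × 0.2837 = 2.1451 Tg.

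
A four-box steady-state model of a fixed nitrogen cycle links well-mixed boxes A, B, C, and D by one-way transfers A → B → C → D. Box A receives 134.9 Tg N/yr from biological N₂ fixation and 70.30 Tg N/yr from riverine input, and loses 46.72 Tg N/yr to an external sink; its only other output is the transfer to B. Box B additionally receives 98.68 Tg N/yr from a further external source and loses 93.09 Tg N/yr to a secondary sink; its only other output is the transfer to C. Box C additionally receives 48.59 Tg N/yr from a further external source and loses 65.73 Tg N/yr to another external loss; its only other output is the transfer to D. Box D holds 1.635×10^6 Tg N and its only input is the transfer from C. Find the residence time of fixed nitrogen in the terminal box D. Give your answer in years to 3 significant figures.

11100 yr

Box A: F(A→B) = (134.9 + 70.30) − 46.72 = 158.48 Tg N/yr.
Box B: F(B→C) = (158.48 + 98.68) − 93.09 = 164.07 Tg N/yr.
Box C: F(C→D) = (164.07 + 48.59) − 65.73 = 146.93 Tg N/yr.
Box D throughput = its input = 146.93 Tg N/yr; τ = 1.635×10^6 / 146.93 = 11130 yr.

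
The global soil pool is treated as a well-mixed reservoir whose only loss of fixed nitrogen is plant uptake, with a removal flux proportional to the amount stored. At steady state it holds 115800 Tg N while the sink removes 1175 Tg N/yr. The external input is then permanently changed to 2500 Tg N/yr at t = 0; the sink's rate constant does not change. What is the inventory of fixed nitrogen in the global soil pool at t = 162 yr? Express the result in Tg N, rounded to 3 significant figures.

The sink rate constant is k = F₀/M₀ = 1175/115800 = 0.01015 yr⁻¹.
Solving dM/dt = F₁ − kM with M(0) = M₀ gives M(t) = F₁/k + (M₀ − F₁/k)·e^(−kt).
F₁/k = 2500/0.01015 = 246380 Tg N; kt = 0.01015 × 162 = 1.644, e^(−kt) = 0.1932.
M(162) = 246380 + (115800 − 246380) × 0.1932 = 246380 − 25230 = 221150 Tg N.

221000 Tg N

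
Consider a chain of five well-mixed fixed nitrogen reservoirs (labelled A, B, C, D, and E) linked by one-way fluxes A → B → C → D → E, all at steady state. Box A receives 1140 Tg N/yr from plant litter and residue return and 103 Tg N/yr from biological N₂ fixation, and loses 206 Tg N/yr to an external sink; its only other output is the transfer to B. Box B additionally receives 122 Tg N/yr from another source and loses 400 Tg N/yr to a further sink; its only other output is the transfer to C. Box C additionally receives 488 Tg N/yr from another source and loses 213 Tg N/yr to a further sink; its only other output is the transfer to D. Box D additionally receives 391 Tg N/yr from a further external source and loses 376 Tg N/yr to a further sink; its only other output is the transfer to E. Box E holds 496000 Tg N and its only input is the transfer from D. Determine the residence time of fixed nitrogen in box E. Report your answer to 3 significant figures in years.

473 yr

Box A: F(A→B) = (1140 + 103) − 206 = 1037.0 Tg N/yr.
Box B: F(B→C) = (1037.0 + 122) − 400 = 759.00 Tg N/yr.
Box C: F(C→D) = (759.00 + 488) − 213 = 1034.0 Tg N/yr.
Box D: F(D→E) = (1034.0 + 391) − 376 = 1049.0 Tg N/yr.
Box E throughput = its input = 1049.0 Tg N/yr; τ = 496000 / 1049.0 = 472.8 yr.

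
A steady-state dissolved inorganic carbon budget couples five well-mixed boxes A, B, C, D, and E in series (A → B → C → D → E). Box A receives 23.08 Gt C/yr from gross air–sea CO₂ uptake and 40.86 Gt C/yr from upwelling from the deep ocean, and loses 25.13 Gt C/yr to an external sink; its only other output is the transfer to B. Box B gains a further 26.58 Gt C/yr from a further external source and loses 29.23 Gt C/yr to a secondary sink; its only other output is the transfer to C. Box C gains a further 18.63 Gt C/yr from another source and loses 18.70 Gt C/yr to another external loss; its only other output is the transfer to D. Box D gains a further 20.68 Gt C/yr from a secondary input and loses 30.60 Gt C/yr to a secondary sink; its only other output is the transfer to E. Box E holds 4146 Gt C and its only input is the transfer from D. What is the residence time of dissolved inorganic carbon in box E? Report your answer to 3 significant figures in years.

158 yr

Box A: F(A→B) = (23.08 + 40.86) − 25.13 = 38.810 Gt C/yr.
Box B: F(B→C) = (38.810 + 26.58) − 29.23 = 36.160 Gt C/yr.
Box C: F(C→D) = (36.160 + 18.63) − 18.70 = 36.090 Gt C/yr.
Box D: F(D→E) = (36.090 + 20.68) − 30.60 = 26.170 Gt C/yr.
Box E throughput = its input = 26.170 Gt C/yr; τ = 4146 / 26.170 = 158.4 yr.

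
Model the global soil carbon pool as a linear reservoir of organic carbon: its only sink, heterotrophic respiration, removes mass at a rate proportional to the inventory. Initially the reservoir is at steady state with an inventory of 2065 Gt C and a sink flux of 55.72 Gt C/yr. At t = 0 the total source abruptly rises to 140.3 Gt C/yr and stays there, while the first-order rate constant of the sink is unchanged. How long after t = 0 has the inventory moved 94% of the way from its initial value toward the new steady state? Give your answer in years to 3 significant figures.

104 yr

τ = M₀/F₀ = 2065/55.72 = 37.06 yr.
The remaining gap fraction is e^(−t/τ); 94% covered ⇒ e^(−t/τ) = 0.0600.
t = −τ ln(0.0600) = 37.06 × 2.813 = 104.3 yr.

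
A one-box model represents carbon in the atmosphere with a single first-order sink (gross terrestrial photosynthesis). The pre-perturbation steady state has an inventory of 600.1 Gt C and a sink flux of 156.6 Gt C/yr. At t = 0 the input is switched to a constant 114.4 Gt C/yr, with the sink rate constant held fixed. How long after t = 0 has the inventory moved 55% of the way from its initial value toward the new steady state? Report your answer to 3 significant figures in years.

τ = M₀/F₀ = 600.1/156.6 = 3.832 yr.
The remaining gap fraction is e^(−t/τ); 55% covered ⇒ e^(−t/τ) = 0.450.
t = −τ ln(0.450) = 3.832 × 0.7985 = 3.060 yr.

3.06 yr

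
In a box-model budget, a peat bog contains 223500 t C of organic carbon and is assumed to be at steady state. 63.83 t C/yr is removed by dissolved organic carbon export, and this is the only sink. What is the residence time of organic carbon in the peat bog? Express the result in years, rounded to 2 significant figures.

3500 yr

τ = M / F = 223500 / 63.83 = 3501 yr.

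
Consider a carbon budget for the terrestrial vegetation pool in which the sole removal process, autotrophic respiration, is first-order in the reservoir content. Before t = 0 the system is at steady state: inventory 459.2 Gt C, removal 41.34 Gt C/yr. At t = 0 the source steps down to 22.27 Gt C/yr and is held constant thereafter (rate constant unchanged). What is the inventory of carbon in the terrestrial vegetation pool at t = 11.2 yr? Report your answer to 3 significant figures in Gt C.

Residence time τ = M₀/F₀ = 11.11 yr. The eventual steady state is M_∞ = M₀·(F₁/F₀) = 459.2 × 22.27/41.34 = 247.37 Gt C.
The anomaly ΔM(t) = M(t) − M_∞ decays as ΔM₀·e^(−t/τ) with ΔM₀ = 459.2 − 247.37 = 211.8 Gt C.
At t = 11.2 yr, e^(−t/τ) = e^(−1.008) = 0.3648, so ΔM = 77.28 Gt C and M = 247.37 + 77.28 = 324.66 Gt C.

325 Gt C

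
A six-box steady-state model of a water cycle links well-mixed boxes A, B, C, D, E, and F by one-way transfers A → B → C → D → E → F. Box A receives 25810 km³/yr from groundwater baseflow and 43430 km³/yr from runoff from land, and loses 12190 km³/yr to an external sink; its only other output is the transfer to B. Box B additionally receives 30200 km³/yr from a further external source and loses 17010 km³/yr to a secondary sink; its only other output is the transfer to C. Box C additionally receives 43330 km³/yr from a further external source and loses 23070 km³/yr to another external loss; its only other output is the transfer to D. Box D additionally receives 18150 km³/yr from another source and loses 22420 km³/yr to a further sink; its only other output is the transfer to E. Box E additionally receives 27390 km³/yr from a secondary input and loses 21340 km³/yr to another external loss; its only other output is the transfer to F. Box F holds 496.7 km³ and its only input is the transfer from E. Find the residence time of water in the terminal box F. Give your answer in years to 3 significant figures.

0.00538 yr

Box A: F(A→B) = (25810 + 43430) − 12190 = 57050 km³/yr.
Box B: F(B→C) = (57050 + 30200) − 17010 = 70240 km³/yr.
Box C: F(C→D) = (70240 + 43330) − 23070 = 90500 km³/yr.
Box D: F(D→E) = (90500 + 18150) − 22420 = 86230 km³/yr.
Box E: F(E→F) = (86230 + 27390) − 21340 = 92280 km³/yr.
Box F throughput = its input = 92280 km³/yr; τ = 496.7 / 92280 = 0.005383 yr.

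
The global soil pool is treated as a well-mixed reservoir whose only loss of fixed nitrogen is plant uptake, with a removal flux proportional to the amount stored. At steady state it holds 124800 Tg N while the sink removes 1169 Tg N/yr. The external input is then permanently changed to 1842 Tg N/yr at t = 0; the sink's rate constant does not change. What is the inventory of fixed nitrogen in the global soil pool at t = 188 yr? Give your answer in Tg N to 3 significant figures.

184000 Tg N

Residence time τ = M₀/F₀ = 106.8 yr. The eventual steady state is M_∞ = M₀·(F₁/F₀) = 124800 × 1842/1169 = 196650 Tg N.
The anomaly ΔM(t) = M(t) − M_∞ decays as ΔM₀·e^(−t/τ) with ΔM₀ = 124800 − 196650 = −71850 Tg N.
At t = 188 yr, e^(−t/τ) = e^(−1.761) = 0.1719, so ΔM = −12350 Tg N and M = 196650 − 12350 = 184300 Tg N.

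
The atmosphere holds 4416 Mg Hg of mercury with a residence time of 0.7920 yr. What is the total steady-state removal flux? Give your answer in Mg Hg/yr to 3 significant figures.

F = M / τ = 4416 / 0.7920 = 5576 Mg Hg/yr.

5580 Mg Hg/yr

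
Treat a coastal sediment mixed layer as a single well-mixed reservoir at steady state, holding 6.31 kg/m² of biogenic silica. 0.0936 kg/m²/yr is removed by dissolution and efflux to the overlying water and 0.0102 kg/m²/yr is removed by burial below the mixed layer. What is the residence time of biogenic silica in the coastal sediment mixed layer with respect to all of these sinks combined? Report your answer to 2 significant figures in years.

61 yr

Total removal flux = 0.0936 + 0.0102 = 0.10380 kg/m²/yr.
τ = M / ΣF_out = 6.31 / 0.10380 = 60.79 yr.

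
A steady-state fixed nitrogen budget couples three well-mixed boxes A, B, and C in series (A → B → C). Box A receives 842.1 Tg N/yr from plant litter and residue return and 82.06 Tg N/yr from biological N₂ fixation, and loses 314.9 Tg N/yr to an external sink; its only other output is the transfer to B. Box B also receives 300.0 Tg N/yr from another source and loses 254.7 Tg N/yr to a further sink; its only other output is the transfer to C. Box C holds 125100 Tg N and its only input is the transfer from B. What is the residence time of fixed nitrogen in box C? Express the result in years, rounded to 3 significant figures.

191 yr

Box A: F(A→B) = (842.1 + 82.06) − 314.9 = 609.26 Tg N/yr.
Box B: F(B→C) = (609.26 + 300.0) − 254.7 = 654.56 Tg N/yr.
Box C throughput = its input = 654.56 Tg N/yr; τ = 125100 / 654.56 = 191.1 yr.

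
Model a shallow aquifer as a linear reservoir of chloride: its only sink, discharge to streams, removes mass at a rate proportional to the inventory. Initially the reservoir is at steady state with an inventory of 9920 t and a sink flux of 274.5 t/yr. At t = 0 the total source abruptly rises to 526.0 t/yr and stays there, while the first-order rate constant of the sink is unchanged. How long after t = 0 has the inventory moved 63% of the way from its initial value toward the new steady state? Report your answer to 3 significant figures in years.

τ = M₀/F₀ = 9920/274.5 = 36.14 yr.
The remaining gap fraction is e^(−t/τ); 63% covered ⇒ e^(−t/τ) = 0.370.
t = −τ ln(0.370) = 36.14 × 0.9943 = 35.93 yr.

35.9 yr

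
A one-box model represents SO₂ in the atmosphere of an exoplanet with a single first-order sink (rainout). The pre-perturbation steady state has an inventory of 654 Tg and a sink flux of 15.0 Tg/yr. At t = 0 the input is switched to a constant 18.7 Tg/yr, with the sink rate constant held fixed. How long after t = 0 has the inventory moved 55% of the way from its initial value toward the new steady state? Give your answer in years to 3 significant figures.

34.8 yr

τ = M₀/F₀ = 654/15.0 = 43.60 yr.
The remaining gap fraction is e^(−t/τ); 55% covered ⇒ e^(−t/τ) = 0.450.
t = −τ ln(0.450) = 43.60 × 0.7985 = 34.81 yr.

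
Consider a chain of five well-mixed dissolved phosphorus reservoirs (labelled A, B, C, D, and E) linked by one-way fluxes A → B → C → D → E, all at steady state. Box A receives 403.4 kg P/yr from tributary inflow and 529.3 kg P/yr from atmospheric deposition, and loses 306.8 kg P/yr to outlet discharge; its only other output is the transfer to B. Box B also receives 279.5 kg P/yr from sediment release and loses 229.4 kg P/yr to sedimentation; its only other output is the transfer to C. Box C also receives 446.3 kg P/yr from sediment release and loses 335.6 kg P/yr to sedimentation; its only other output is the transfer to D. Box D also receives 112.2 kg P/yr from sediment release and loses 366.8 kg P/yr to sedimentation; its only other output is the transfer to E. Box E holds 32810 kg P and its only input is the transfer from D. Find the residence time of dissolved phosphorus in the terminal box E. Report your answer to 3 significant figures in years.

61.7 yr

Box A: F(A→B) = (403.4 + 529.3) − 306.8 = 625.90 kg P/yr.
Box B: F(B→C) = (625.90 + 279.5) − 229.4 = 676.00 kg P/yr.
Box C: F(C→D) = (676.00 + 446.3) − 335.6 = 786.70 kg P/yr.
Box D: F(D→E) = (786.70 + 112.2) − 366.8 = 532.10 kg P/yr.
Box E throughput = its input = 532.10 kg P/yr; τ = 32810 / 532.10 = 61.66 yr.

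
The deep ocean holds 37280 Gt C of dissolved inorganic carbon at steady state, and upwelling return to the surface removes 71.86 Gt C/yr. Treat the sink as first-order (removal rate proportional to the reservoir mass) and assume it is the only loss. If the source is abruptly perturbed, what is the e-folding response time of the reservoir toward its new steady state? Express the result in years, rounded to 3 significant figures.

519 yr

For a linear reservoir the response time equals the residence time τ = M/F.
τ = 37280 / 71.86 = 518.8 yr.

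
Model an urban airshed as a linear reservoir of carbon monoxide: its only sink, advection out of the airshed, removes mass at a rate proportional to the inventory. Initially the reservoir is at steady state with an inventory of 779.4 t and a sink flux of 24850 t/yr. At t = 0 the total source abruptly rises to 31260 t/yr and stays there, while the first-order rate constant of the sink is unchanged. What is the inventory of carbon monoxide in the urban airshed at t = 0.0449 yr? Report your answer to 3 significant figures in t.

932 t

Residence time τ = M₀/F₀ = 0.03136 yr. The eventual steady state is M_∞ = M₀·(F₁/F₀) = 779.4 × 31260/24850 = 980.44 t.
The anomaly ΔM(t) = M(t) − M_∞ decays as ΔM₀·e^(−t/τ) with ΔM₀ = 779.4 − 980.44 = −201.0 t.
At t = 0.0449 yr, e^(−t/τ) = e^(−1.432) = 0.2389, so ΔM = −48.04 t and M = 980.44 − 48.04 = 932.41 t.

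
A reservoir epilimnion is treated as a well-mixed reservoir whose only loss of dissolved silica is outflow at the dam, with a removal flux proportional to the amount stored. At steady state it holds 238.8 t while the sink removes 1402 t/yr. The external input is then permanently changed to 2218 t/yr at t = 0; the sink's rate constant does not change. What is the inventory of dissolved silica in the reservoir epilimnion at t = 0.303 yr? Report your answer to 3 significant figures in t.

354 t

The sink rate constant is k = F₀/M₀ = 1402/238.8 = 5.871 yr⁻¹.
Solving dM/dt = F₁ − kM with M(0) = M₀ gives M(t) = F₁/k + (M₀ − F₁/k)·e^(−kt).
F₁/k = 2218/5.871 = 377.79 t; kt = 5.871 × 0.303 = 1.779, e^(−kt) = 0.1688.
M(0.303) = 377.79 + (238.8 − 377.79) × 0.1688 = 377.79 − 23.46 = 354.32 t.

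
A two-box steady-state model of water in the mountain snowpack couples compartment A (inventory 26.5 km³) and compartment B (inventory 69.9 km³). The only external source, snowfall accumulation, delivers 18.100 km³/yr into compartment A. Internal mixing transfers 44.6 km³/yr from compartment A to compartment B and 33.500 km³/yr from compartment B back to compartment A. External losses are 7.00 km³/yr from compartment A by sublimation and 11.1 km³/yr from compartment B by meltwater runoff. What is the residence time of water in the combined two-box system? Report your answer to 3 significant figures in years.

5.33 yr

Residence time in the combined system uses the total inventory and the total *external* removal — internal exchanges between the two boxes cancel.
M_total = 26.5 + 69.9 = 96.400 km³.
ΣF_external_out = 7.00 + 11.1 = 18.100 km³/yr.
τ = M_total / ΣF_ext = 96.400 / 18.100 = 5.326 yr.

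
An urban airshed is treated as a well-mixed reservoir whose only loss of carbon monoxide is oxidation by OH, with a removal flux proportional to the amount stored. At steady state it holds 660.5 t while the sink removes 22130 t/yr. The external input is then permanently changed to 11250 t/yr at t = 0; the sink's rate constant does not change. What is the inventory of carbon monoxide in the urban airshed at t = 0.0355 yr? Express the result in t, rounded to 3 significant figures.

435 t

The sink rate constant is k = F₀/M₀ = 22130/660.5 = 33.50 yr⁻¹.
Solving dM/dt = F₁ − kM with M(0) = M₀ gives M(t) = F₁/k + (M₀ − F₁/k)·e^(−kt).
F₁/k = 11250/33.50 = 335.77 t; kt = 33.50 × 0.0355 = 1.189, e^(−kt) = 0.3044.
M(0.0355) = 335.77 + (660.5 − 335.77) × 0.3044 = 335.77 + 98.85 = 434.62 t.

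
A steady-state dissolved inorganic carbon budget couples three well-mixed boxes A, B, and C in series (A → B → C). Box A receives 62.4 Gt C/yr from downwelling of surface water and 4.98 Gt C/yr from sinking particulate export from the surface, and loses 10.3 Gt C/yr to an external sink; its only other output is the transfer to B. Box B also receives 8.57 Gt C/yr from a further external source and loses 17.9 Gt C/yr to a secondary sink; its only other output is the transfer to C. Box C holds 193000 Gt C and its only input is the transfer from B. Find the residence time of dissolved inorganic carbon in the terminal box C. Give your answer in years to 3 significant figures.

Box A: F(A→B) = (62.4 + 4.98) − 10.3 = 57.080 Gt C/yr.
Box B: F(B→C) = (57.080 + 8.57) − 17.9 = 47.750 Gt C/yr.
Box C throughput = its input = 47.750 Gt C/yr; τ = 193000 / 47.750 = 4042 yr.

4040 yr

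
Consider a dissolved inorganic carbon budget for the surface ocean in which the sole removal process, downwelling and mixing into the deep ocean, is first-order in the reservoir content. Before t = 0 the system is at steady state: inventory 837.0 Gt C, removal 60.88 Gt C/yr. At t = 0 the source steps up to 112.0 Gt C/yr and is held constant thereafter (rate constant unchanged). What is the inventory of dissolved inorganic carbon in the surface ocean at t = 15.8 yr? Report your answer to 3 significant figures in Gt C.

Residence time τ = M₀/F₀ = 13.75 yr. The eventual steady state is M_∞ = M₀·(F₁/F₀) = 837.0 × 112.0/60.88 = 1539.8 Gt C.
The anomaly ΔM(t) = M(t) − M_∞ decays as ΔM₀·e^(−t/τ) with ΔM₀ = 837.0 − 1539.8 = −702.8 Gt C.
At t = 15.8 yr, e^(−t/τ) = e^(−1.149) = 0.3169, so ΔM = −222.7 Gt C and M = 1539.8 − 222.7 = 1317.1 Gt C.

1320 Gt C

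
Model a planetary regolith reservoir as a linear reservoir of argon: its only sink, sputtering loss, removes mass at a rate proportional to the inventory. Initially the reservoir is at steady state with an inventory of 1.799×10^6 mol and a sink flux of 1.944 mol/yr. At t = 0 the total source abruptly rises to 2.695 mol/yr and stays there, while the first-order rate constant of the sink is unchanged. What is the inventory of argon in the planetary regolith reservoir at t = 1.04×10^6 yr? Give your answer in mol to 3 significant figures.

The sink rate constant is k = F₀/M₀ = 1.944/1.799×10^6 = 1.081×10^-6 yr⁻¹.
Solving dM/dt = F₁ − kM with M(0) = M₀ gives M(t) = F₁/k + (M₀ − F₁/k)·e^(−kt).
F₁/k = 2.695/1.081×10^-6 = 2.4940×10^6 mol; kt = 1.081×10^-6 × 1.04×10^6 = 1.124, e^(−kt) = 0.3250.
M(1.04×10^6) = 2.4940×10^6 + (1.799×10^6 − 2.4940×10^6) × 0.3250 = 2.4940×10^6 − 225900 = 2.2681×10^6 mol.

2.27×10^6 mol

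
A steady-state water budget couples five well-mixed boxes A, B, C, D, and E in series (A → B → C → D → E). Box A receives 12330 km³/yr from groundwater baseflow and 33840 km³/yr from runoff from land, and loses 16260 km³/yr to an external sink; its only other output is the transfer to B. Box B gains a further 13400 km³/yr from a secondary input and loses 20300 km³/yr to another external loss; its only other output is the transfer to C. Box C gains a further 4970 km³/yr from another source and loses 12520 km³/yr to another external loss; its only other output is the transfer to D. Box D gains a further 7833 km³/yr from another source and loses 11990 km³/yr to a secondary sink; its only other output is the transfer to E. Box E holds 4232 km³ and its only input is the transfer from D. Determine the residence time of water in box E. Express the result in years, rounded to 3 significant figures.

Box A: F(A→B) = (12330 + 33840) − 16260 = 29910 km³/yr.
Box B: F(B→C) = (29910 + 13400) − 20300 = 23010 km³/yr.
Box C: F(C→D) = (23010 + 4970) − 12520 = 15460 km³/yr.
Box D: F(D→E) = (15460 + 7833) − 11990 = 11303 km³/yr.
Box E throughput = its input = 11303 km³/yr; τ = 4232 / 11303 = 0.3744 yr.

0.374 yr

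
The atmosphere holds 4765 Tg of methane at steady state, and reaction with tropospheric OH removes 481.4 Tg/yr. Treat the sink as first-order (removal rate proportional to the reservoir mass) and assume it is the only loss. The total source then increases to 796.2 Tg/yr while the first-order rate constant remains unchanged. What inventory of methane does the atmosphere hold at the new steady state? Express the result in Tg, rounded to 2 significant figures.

7900 Tg

Rate constant k = F/M = 481.4 / 4765 = 0.1010 yr⁻¹.
At the new steady state, source = k·M_new ⇒ M_new = 796.2 / 0.1010 = 7881 Tg.
(Equivalently M_new = M × F_new/F_old = 4765 × 796.2/481.4.)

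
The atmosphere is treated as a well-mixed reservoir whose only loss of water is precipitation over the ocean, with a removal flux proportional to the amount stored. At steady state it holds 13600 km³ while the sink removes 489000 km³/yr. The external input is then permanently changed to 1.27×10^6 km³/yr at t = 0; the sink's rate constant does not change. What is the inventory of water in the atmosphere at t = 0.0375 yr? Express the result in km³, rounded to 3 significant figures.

Residence time τ = M₀/F₀ = 0.02781 yr. The eventual steady state is M_∞ = M₀·(F₁/F₀) = 13600 × 1.27×10^6/489000 = 35321 km³.
The anomaly ΔM(t) = M(t) − M_∞ decays as ΔM₀·e^(−t/τ) with ΔM₀ = 13600 − 35321 = −21720 km³.
At t = 0.0375 yr, e^(−t/τ) = e^(−1.348) = 0.2597, so ΔM = −5640 km³ and M = 35321 − 5640 = 29681 km³.

29700 km³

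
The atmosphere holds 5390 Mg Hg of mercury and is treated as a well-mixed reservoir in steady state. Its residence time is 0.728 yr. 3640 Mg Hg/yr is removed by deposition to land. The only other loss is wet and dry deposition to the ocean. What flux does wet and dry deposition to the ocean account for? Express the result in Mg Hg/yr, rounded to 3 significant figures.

Total removal F = M/τ = 5390 / 0.728 = 7404 Mg Hg/yr.
Wet and dry deposition to the ocean = F − (3640) = 7404 − 3640 = 3764 Mg Hg/yr.

3760 Mg Hg/yr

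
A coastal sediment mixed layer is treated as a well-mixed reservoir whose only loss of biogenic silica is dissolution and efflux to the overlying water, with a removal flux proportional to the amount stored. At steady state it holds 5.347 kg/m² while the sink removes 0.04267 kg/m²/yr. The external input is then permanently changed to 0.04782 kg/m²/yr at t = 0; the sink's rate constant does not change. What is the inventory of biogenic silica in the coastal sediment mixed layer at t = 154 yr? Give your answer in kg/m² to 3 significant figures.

5.80 kg/m²

The sink rate constant is k = F₀/M₀ = 0.04267/5.347 = 0.007980 yr⁻¹.
Solving dM/dt = F₁ − kM with M(0) = M₀ gives M(t) = F₁/k + (M₀ − F₁/k)·e^(−kt).
F₁/k = 0.04782/0.007980 = 5.9923 kg/m²; kt = 0.007980 × 154 = 1.229, e^(−kt) = 0.2926.
M(154) = 5.9923 + (5.347 − 5.9923) × 0.2926 = 5.9923 − 0.1888 = 5.8035 kg/m².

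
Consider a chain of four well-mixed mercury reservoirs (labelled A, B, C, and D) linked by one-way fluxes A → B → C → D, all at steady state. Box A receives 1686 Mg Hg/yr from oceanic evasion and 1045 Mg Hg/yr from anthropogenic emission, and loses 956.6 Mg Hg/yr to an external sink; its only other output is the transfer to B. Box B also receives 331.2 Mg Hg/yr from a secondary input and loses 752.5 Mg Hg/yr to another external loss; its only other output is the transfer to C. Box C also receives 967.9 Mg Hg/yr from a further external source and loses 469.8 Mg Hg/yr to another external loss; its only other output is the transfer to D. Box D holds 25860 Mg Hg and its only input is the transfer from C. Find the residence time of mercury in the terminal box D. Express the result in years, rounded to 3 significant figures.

Box A: F(A→B) = (1686 + 1045) − 956.6 = 1774.4 Mg Hg/yr.
Box B: F(B→C) = (1774.4 + 331.2) − 752.5 = 1353.1 Mg Hg/yr.
Box C: F(C→D) = (1353.1 + 967.9) − 469.8 = 1851.2 Mg Hg/yr.
Box D throughput = its input = 1851.2 Mg Hg/yr; τ = 25860 / 1851.2 = 13.97 yr.

14.0 yr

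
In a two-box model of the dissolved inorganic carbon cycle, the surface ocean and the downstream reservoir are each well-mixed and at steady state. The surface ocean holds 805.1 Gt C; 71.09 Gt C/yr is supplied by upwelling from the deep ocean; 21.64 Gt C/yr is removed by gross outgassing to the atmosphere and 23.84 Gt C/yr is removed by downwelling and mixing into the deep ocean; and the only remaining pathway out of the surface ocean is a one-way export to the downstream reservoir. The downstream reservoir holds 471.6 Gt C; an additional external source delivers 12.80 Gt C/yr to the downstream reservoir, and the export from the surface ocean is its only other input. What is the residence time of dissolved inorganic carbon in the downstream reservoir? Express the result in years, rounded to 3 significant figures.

12.3 yr

Balance the surface ocean: ΣF_in = 71.090 Gt C/yr.
Export to the downstream reservoir = ΣF_in − (21.64 + 23.84) = 25.610 Gt C/yr.
Total input to the downstream reservoir = 25.610 + 12.80 = 38.410 Gt C/yr; at steady state this equals its total output.
τ = M / F = 471.6 / 38.410 = 12.28 yr.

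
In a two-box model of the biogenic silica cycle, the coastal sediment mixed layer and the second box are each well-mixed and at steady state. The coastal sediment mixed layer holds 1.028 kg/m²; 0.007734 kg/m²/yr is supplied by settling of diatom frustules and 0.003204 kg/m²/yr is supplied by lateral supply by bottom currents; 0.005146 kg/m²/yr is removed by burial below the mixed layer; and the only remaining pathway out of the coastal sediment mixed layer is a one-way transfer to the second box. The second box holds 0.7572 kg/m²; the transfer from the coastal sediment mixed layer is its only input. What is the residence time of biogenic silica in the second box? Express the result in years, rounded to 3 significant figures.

131 yr

Balance the coastal sediment mixed layer: ΣF_in = 0.007734 + 0.003204 = 0.010938 kg/m²/yr.
Transfer to the second box = ΣF_in − (0.005146) = 0.0057920 kg/m²/yr.
At steady state the output of the second box equals its input, 0.0057920 kg/m²/yr.
τ = M / F = 0.7572 / 0.0057920 = 130.7 yr.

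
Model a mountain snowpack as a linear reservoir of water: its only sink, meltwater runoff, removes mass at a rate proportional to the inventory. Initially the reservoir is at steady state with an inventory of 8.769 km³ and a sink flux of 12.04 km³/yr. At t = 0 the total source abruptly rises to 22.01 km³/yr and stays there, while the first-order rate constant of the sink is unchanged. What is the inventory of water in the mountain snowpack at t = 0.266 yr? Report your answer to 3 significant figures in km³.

11.0 km³

Residence time τ = M₀/F₀ = 0.7283 yr. The eventual steady state is M_∞ = M₀·(F₁/F₀) = 8.769 × 22.01/12.04 = 16.030 km³.
The anomaly ΔM(t) = M(t) − M_∞ decays as ΔM₀·e^(−t/τ) with ΔM₀ = 8.769 − 16.030 = −7.261 km³.
At t = 0.266 yr, e^(−t/τ) = e^(−0.3652) = 0.6940, so ΔM = −5.040 km³ and M = 16.030 − 5.040 = 10.991 km³.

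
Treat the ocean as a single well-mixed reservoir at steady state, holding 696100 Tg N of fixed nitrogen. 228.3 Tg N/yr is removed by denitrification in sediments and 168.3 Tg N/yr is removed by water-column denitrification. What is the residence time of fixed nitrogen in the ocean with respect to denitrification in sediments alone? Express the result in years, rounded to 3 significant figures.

Residence time with respect to a single sink: τ = M / F_sink.
τ = 696100 / 228.3 = 3049 yr.

3050 yr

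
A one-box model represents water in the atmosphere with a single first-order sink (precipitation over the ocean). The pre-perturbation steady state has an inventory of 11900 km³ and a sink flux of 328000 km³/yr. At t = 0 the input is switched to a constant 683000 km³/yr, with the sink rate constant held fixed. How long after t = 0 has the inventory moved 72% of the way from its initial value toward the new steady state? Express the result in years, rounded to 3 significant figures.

0.0462 yr

τ = M₀/F₀ = 11900/328000 = 0.03628 yr.
The remaining gap fraction is e^(−t/τ); 72% covered ⇒ e^(−t/τ) = 0.280.
t = −τ ln(0.280) = 0.03628 × 1.273 = 0.04618 yr.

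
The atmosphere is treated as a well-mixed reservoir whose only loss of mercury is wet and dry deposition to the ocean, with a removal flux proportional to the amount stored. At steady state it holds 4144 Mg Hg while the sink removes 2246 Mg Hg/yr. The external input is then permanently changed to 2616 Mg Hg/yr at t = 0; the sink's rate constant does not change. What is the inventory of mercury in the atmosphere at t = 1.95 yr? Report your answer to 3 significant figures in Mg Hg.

The sink rate constant is k = F₀/M₀ = 2246/4144 = 0.5420 yr⁻¹.
Solving dM/dt = F₁ − kM with M(0) = M₀ gives M(t) = F₁/k + (M₀ − F₁/k)·e^(−kt).
F₁/k = 2616/0.5420 = 4826.7 Mg Hg; kt = 0.5420 × 1.95 = 1.057, e^(−kt) = 0.3475.
M(1.95) = 4826.7 + (4144 − 4826.7) × 0.3475 = 4826.7 − 237.3 = 4589.4 Mg Hg.

4590 Mg Hg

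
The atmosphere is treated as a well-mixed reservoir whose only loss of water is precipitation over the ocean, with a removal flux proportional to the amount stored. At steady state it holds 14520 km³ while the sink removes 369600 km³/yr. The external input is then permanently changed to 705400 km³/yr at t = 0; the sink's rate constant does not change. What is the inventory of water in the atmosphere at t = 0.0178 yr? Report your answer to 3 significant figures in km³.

τ = M₀/F₀ = 14520/369600 = 0.03929 yr; rate constant k = 1/τ.
New steady state M_∞ = F₁/k = F₁·τ = 705400 × 0.03929 = 27712 km³.
M(t) = M_∞ + (M₀ − M_∞)·e^(−t/τ); t/τ = 0.0178/0.03929 = 0.4531, so e^(−t/τ) = 0.6357.
M(t) = 27712 − 13190 × 0.6357 = 19326 km³.

19300 km³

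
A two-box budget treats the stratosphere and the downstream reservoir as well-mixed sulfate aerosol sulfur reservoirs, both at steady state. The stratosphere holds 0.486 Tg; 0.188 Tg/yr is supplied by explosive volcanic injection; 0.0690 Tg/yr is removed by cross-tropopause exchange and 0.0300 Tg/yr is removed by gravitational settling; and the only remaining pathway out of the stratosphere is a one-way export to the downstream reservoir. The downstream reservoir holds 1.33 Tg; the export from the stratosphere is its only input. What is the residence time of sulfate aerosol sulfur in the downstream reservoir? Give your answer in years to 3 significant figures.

Balance the stratosphere: ΣF_in = 0.18800 Tg/yr.
Export to the downstream reservoir = ΣF_in − (0.0690 + 0.0300) = 0.089000 Tg/yr.
At steady state the output of the downstream reservoir equals its input, 0.089000 Tg/yr.
τ = M / F = 1.33 / 0.089000 = 14.94 yr.

14.9 yr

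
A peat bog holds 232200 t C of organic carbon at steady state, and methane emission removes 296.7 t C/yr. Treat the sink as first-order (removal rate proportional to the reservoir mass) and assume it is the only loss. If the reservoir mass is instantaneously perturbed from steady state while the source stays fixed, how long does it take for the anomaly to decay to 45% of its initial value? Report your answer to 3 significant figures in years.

625 yr

For a linear reservoir the anomaly decays as exp(−t/τ) with τ = M/F = 232200/296.7 = 782.6 yr.
exp(−t/τ) = 0.45 ⇒ t = −τ ln(0.45) = 782.6 × 0.7985 = 624.9 yr.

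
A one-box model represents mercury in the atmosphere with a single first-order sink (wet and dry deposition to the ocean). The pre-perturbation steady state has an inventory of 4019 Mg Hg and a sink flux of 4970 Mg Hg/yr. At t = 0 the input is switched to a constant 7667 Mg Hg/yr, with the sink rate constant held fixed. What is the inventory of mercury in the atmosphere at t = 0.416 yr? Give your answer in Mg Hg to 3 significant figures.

4900 Mg Hg

The sink rate constant is k = F₀/M₀ = 4970/4019 = 1.237 yr⁻¹.
Solving dM/dt = F₁ − kM with M(0) = M₀ gives M(t) = F₁/k + (M₀ − F₁/k)·e^(−kt).
F₁/k = 7667/1.237 = 6199.9 Mg Hg; kt = 1.237 × 0.416 = 0.5144, e^(−kt) = 0.5978.
M(0.416) = 6199.9 + (4019 − 6199.9) × 0.5978 = 6199.9 − 1304 = 4896.1 Mg Hg.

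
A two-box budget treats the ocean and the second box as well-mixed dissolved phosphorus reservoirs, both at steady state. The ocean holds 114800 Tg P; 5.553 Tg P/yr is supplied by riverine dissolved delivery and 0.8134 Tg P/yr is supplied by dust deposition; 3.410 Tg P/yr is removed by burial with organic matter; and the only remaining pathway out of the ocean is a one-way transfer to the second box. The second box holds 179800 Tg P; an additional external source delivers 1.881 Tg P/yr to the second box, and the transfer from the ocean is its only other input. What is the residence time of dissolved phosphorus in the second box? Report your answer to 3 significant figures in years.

37200 yr

Balance the ocean: ΣF_in = 5.553 + 0.8134 = 6.3664 Tg P/yr.
Transfer to the second box = ΣF_in − (3.410) = 2.9564 Tg P/yr.
Total input to the second box = 2.9564 + 1.881 = 4.8374 Tg P/yr; at steady state this equals its total output.
τ = M / F = 179800 / 4.8374 = 37170 yr.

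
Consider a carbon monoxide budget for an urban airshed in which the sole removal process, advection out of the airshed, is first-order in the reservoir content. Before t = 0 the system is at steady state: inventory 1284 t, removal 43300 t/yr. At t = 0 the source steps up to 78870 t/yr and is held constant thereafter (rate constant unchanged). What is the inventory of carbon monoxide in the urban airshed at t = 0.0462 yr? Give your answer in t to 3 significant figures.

τ = M₀/F₀ = 1284/43300 = 0.02965 yr; rate constant k = 1/τ.
New steady state M_∞ = F₁/k = F₁·τ = 78870 × 0.02965 = 2338.8 t.
M(t) = M_∞ + (M₀ − M_∞)·e^(−t/τ); t/τ = 0.0462/0.02965 = 1.558, so e^(−t/τ) = 0.2106.
M(t) = 2338.8 − 1055 × 0.2106 = 2116.7 t.

2120 t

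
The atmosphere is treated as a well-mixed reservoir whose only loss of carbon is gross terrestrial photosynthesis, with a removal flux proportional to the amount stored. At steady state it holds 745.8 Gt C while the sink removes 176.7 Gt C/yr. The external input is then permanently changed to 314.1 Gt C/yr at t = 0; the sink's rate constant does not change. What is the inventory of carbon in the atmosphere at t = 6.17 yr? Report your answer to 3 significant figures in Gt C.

Residence time τ = M₀/F₀ = 4.221 yr. The eventual steady state is M_∞ = M₀·(F₁/F₀) = 745.8 × 314.1/176.7 = 1325.7 Gt C.
The anomaly ΔM(t) = M(t) − M_∞ decays as ΔM₀·e^(−t/τ) with ΔM₀ = 745.8 − 1325.7 = −579.9 Gt C.
At t = 6.17 yr, e^(−t/τ) = e^(−1.462) = 0.2318, so ΔM = −134.4 Gt C and M = 1325.7 − 134.4 = 1191.3 Gt C.

1190 Gt C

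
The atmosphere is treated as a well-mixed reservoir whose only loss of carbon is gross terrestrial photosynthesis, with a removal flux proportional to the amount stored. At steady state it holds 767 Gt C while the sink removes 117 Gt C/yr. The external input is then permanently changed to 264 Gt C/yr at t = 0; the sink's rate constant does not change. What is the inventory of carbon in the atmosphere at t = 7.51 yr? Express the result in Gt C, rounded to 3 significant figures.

Residence time τ = M₀/F₀ = 6.556 yr. The eventual steady state is M_∞ = M₀·(F₁/F₀) = 767 × 264/117 = 1730.7 Gt C.
The anomaly ΔM(t) = M(t) − M_∞ decays as ΔM₀·e^(−t/τ) with ΔM₀ = 767 − 1730.7 = −963.7 Gt C.
At t = 7.51 yr, e^(−t/τ) = e^(−1.146) = 0.3180, so ΔM = −306.5 Gt C and M = 1730.7 − 306.5 = 1424.2 Gt C.

1420 Gt C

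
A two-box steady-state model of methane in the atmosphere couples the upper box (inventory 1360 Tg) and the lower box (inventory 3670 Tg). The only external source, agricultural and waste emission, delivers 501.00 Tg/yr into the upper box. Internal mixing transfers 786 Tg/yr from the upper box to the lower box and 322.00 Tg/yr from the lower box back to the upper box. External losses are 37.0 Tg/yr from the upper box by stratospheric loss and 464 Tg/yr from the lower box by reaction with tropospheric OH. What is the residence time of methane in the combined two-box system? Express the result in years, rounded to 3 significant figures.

Residence time in the combined system uses the total inventory and the total *external* removal — internal exchanges between the two boxes cancel.
M_total = 1360 + 3670 = 5030.0 Tg.
ΣF_external_out = 37.0 + 464 = 501.00 Tg/yr.
τ = M_total / ΣF_ext = 5030.0 / 501.00 = 10.04 yr.

10.0 yr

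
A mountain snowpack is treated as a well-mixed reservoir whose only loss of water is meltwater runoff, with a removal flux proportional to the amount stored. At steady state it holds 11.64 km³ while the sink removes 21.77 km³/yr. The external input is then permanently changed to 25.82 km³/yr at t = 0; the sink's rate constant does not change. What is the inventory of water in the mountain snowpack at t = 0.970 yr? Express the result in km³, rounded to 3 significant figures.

13.5 km³

τ = M₀/F₀ = 11.64/21.77 = 0.5347 yr; rate constant k = 1/τ.
New steady state M_∞ = F₁/k = F₁·τ = 25.82 × 0.5347 = 13.805 km³.
M(t) = M_∞ + (M₀ − M_∞)·e^(−t/τ); t/τ = 0.970/0.5347 = 1.814, so e^(−t/τ) = 0.1630.
M(t) = 13.805 − 2.165 × 0.1630 = 13.453 km³.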